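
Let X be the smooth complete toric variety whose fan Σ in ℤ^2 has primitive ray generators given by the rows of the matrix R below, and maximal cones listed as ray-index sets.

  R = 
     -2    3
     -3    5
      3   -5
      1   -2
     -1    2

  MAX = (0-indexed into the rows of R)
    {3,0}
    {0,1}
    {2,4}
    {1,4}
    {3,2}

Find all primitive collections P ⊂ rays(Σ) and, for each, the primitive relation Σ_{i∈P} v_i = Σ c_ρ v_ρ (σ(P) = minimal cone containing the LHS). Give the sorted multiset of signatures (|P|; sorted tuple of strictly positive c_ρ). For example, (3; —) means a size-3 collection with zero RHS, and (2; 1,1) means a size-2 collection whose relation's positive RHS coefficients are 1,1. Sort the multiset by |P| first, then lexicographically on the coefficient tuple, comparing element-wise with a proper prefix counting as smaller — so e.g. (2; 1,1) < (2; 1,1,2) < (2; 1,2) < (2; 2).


Primitive collections (5):

  {1,2}:  v_{1} + v_{2} = 0  so sig = (2; —)
  {3,4}:  v_{3} + v_{4} = 0  so sig = (2; —)
  {0,2}:  v_{0} + v_{2} = v_{3}  so sig = (2; 1)
  {0,4}:  v_{0} + v_{4} = v_{1}  so sig = (2; 1)
  {1,3}:  v_{1} + v_{3} = v_{0}  so sig = (2; 1)

Signatures (|P|; sorted positive RHS coefficients), sorted:
    (2; —)
    (2; —)
    (2; 1)
    (2; 1)
    (2; 1)


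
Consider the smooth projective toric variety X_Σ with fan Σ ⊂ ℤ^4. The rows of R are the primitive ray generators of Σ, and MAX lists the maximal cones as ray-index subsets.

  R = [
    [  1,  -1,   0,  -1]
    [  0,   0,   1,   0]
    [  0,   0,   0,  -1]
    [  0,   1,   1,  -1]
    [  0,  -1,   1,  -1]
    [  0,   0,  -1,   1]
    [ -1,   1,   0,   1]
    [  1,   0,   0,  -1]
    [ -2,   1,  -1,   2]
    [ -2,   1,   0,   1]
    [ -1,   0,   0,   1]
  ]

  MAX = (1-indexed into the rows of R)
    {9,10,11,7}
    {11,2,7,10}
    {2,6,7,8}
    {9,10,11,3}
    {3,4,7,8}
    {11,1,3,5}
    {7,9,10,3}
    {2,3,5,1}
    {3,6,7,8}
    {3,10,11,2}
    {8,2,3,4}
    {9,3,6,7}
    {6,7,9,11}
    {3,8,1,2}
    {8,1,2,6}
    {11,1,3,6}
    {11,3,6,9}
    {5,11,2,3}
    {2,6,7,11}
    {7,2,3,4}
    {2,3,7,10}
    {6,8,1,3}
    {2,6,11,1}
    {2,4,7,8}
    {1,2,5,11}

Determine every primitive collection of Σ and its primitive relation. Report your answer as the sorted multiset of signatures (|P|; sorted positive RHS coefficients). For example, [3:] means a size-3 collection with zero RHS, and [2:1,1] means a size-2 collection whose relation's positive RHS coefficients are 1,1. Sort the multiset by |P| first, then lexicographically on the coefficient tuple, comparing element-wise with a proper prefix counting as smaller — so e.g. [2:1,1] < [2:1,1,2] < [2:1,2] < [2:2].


Primitive collections (23):

  P = {1,7}:  v_{1} + v_{7} = 0  ⇒ sig = [2:]
  P = {8,11}:  v_{8} + v_{11} = 0  ⇒ sig = [2:]
  P = {6,10}:  v_{6} + v_{10} = v_{9}  ⇒ sig = [2:1]
  P = {1,10}:  v_{1} + v_{10} = v_{3} + v_{11}  ⇒ sig = [2:1,1]
  P = {2,9}:  v_{2} + v_{9} = v_{7} + v_{11}  ⇒ sig = [2:1,1]
  P = {4,6}:  v_{4} + v_{6} = v_{7} + v_{8}  ⇒ sig = [2:1,1]
  P = {5,6}:  v_{5} + v_{6} = v_{1} + v_{11}  ⇒ sig = [2:1,1]
  P = {8,10}:  v_{8} + v_{10} = v_{3} + v_{7}  ⇒ sig = [2:1,1]
  P = {1,4}:  v_{1} + v_{4} = v_{2} + v_{3} + v_{8}  ⇒ sig = [2:1,1,1]
  P = {1,9}:  v_{1} + v_{9} = v_{3} + v_{6} + v_{11}  ⇒ sig = [2:1,1,1]
  P = {4,11}:  v_{4} + v_{11} = v_{2} + v_{3} + v_{7}  ⇒ sig = [2:1,1,1]
  P = {5,7}:  v_{5} + v_{7} = v_{2} + v_{3} + v_{11}  ⇒ sig = [2:1,1,1]
  P = {5,8}:  v_{5} + v_{8} = v_{1} + v_{2} + v_{3}  ⇒ sig = [2:1,1,1]
  P = {8,9}:  v_{8} + v_{9} = v_{3} + v_{6} + v_{7}  ⇒ sig = [2:1,1,1]
  P = {4,9}:  v_{4} + v_{9} = v_{3} + 2·v_{7}  ⇒ sig = [2:1,2]
  P = {5,9}:  v_{5} + v_{9} = v_{3} + 2·v_{11}  ⇒ sig = [2:1,2]
  P = {4,10}:  v_{4} + v_{10} = v_{2} + 2·v_{3} + 2·v_{7}  ⇒ sig = [2:1,2,2]
  P = {5,10}:  v_{5} + v_{10} = v_{2} + 2·v_{3} + 2·v_{11}  ⇒ sig = [2:1,2,2]
  P = {4,5}:  v_{4} + v_{5} = 2·v_{2} + 2·v_{3}  ⇒ sig = [2:2,2]
  P = {2,3,6}:  v_{2} + v_{3} + v_{6} = 0  ⇒ sig = [3:]
  P = {3,7,11}:  v_{3} + v_{7} + v_{11} = v_{10}  ⇒ sig = [3:1]
  P = {1,2,3,11}:  v_{1} + v_{2} + v_{3} + v_{11} = v_{5}  ⇒ sig = [4:1]
  P = {2,3,7,8}:  v_{2} + v_{3} + v_{7} + v_{8} = v_{4}  ⇒ sig = [4:1]

Hence PRS(X_Σ) =
    [2:]
    [2:]
    [2:1]
    [2:1,1]
    [2:1,1]
    [2:1,1]
    [2:1,1]
    [2:1,1]
    [2:1,1,1]
    [2:1,1,1]
    [2:1,1,1]
    [2:1,1,1]
    [2:1,1,1]
    [2:1,1,1]
    [2:1,2]
    [2:1,2]
    [2:1,2,2]
    [2:1,2,2]
    [2:2,2]
    [3:]
    [3:1]
    [4:1]
    [4:1]


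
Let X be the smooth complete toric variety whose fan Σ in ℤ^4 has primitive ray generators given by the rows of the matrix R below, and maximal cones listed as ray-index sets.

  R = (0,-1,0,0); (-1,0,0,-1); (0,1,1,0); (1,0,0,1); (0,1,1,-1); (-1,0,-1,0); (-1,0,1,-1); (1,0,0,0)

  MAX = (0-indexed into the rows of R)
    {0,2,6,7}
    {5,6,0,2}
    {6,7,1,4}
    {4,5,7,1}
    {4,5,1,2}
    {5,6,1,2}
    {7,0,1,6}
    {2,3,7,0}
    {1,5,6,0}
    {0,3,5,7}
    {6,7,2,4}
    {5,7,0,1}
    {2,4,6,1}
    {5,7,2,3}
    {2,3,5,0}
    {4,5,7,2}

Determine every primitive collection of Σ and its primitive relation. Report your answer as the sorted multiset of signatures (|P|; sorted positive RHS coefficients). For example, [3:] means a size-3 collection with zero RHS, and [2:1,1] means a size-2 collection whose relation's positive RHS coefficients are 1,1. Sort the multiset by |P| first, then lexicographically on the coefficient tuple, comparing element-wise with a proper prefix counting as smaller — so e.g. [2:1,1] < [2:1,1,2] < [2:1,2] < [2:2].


Primitive collections (9):

  P = {1,3}:  v_{1} + v_{3} = 0  ⟹  sig = [2:]
  P = {0,4}:  v_{0} + v_{4} = v_{6} + v_{7}  ⟹  sig = [2:1,1]
  P = {3,4}:  v_{3} + v_{4} = v_{2} + v_{7}  ⟹  sig = [2:1,1]
  P = {3,6}:  v_{3} + v_{6} = v_{0} + v_{2}  ⟹  sig = [2:1,1]
  P = {0,1,2}:  v_{0} + v_{1} + v_{2} = v_{6}  ⟹  sig = [3:1]
  P = {1,2,7}:  v_{1} + v_{2} + v_{7} = v_{4}  ⟹  sig = [3:1]
  P = {5,6,7}:  v_{5} + v_{6} + v_{7} = v_{1}  ⟹  sig = [3:1]
  P = {4,5,6}:  v_{4} + v_{5} + v_{6} = 2·v_{1} + v_{2}  ⟹  sig = [3:1,2]
  P = {0,2,5,7}:  v_{0} + v_{2} + v_{5} + v_{7} = 0  ⟹  sig = [4:]

Hence PRS(X_Σ) =
    [2:]
    [2:1,1]
    [2:1,1]
    [2:1,1]
    [3:1]
    [3:1]
    [3:1]
    [3:1,2]
    [4:]


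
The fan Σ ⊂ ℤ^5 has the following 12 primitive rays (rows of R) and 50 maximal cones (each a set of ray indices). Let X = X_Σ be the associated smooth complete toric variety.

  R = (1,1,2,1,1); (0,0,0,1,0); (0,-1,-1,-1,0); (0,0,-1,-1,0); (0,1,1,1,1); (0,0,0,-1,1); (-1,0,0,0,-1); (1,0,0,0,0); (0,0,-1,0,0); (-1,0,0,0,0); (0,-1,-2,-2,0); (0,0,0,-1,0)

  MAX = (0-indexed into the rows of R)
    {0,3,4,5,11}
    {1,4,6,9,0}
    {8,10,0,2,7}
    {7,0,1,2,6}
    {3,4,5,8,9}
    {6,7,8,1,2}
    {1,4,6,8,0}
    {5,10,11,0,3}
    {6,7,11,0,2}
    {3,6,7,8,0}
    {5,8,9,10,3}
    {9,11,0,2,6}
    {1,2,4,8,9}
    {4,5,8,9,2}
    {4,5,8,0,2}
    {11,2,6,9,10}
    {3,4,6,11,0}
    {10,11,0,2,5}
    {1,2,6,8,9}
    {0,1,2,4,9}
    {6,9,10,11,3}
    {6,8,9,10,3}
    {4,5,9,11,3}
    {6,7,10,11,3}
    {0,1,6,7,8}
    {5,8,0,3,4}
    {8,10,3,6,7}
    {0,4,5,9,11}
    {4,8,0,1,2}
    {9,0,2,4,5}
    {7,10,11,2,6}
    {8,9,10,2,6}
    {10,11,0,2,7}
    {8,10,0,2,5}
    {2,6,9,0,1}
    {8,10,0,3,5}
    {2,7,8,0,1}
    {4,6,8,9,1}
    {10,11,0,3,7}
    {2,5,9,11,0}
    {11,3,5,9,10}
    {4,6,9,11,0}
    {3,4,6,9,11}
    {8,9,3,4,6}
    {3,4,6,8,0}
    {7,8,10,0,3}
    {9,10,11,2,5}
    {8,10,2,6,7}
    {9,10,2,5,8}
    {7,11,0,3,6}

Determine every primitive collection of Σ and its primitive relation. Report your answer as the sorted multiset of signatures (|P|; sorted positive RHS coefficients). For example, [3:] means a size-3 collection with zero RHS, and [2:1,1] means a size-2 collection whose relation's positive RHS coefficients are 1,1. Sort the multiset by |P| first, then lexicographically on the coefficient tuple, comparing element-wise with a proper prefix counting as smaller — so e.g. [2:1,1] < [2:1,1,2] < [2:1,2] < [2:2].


The 18 primitive collections of Σ (r=12, n=5):

  P={1,11}:  v_{1} + v_{11} = 0  ⟹  sig = [2:]
  P={7,9}:  v_{7} + v_{9} = 0  ⟹  sig = [2:]
  P={1,3}:  v_{1} + v_{3} = v_{8}  ⟹  sig = [2:1]
  P={2,3}:  v_{2} + v_{3} = v_{10}  ⟹  sig = [2:1]
  P={8,11}:  v_{8} + v_{11} = v_{3}  ⟹  sig = [2:1]
  P={1,5}:  v_{1} + v_{5} = v_{2} + v_{4}  ⟹  sig = [2:1,1]
  P={1,10}:  v_{1} + v_{10} = v_{2} + v_{8}  ⟹  sig = [2:1,1]
  P={4,7}:  v_{4} + v_{7} = v_{0} + v_{8}  ⟹  sig = [2:1,1]
  P={4,10}:  v_{4} + v_{10} = v_{5} + v_{8}  ⟹  sig = [2:1,1]
  P={5,6}:  v_{5} + v_{6} = v_{9} + v_{11}  ⟹  sig = [2:1,1]
  P={5,7}:  v_{5} + v_{7} = v_{0} + v_{10}  ⟹  sig = [2:1,1]
  P={0,6,10}:  v_{0} + v_{6} + v_{10} = v_{11}  ⟹  sig = [3:1]
  P={0,8,9}:  v_{0} + v_{8} + v_{9} = v_{4}  ⟹  sig = [3:1]
  P={0,9,10}:  v_{0} + v_{9} + v_{10} = v_{5}  ⟹  sig = [3:1]
  P={2,4,6}:  v_{2} + v_{4} + v_{6} = v_{9}  ⟹  sig = [3:1]
  P={2,4,11}:  v_{2} + v_{4} + v_{11} = v_{5}  ⟹  sig = [3:1]
  P={0,3,9}:  v_{0} + v_{3} + v_{9} = v_{4} + v_{11}  ⟹  sig = [3:1,1]
  P={0,2,6,8}:  v_{0} + v_{2} + v_{6} + v_{8} = 0  ⟹  sig = [4:]

Signatures (|P|; sorted positive RHS coefficients), sorted:
    [2:]
    [2:]
    [2:1]
    [2:1]
    [2:1]
    [2:1,1]
    [2:1,1]
    [2:1,1]
    [2:1,1]
    [2:1,1]
    [2:1,1]
    [3:1]
    [3:1]
    [3:1]
    [3:1]
    [3:1]
    [3:1,1]
    [4:]


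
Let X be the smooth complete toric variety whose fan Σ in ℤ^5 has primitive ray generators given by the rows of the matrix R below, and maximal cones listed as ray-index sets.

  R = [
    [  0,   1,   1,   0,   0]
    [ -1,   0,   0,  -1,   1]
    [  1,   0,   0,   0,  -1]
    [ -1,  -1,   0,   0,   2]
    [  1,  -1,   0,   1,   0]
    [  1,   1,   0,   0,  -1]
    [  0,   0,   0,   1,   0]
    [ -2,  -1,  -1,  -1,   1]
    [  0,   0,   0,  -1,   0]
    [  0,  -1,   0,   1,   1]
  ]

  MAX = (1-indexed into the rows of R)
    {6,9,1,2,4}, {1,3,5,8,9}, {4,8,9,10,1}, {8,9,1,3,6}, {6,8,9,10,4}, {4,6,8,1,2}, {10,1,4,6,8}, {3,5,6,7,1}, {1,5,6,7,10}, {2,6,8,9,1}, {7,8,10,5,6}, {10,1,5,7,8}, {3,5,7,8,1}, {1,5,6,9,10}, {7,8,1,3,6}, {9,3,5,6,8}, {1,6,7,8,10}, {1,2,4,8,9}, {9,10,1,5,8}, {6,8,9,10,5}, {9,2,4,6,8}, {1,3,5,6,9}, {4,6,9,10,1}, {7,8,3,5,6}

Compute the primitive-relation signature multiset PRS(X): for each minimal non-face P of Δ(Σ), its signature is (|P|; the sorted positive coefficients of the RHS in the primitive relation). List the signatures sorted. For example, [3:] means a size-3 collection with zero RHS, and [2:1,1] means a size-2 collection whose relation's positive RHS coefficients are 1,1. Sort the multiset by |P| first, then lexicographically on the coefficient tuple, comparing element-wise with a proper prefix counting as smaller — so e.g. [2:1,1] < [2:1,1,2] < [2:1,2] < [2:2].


Primitive collections (12):

  • {7,9}:  v_{7} + v_{9} = 0  ⇒ sig = [2:]
  • {2,3}:  v_{2} + v_{3} = v_{9}  ⇒ sig = [2:1]
  • {2,10}:  v_{2} + v_{10} = v_{4}  ⇒ sig = [2:1]
  • {3,10}:  v_{3} + v_{10} = v_{5}  ⇒ sig = [2:1]
  • {2,5}:  v_{2} + v_{5} = v_{9} + v_{10}  ⇒ sig = [2:1,1]
  • {3,4}:  v_{3} + v_{4} = v_{9} + v_{10}  ⇒ sig = [2:1,1]
  • {2,7}:  v_{2} + v_{7} = v_{1} + v_{6} + v_{8} + v_{10}  ⇒ sig = [2:1,1,1,1]
  • {4,7}:  v_{4} + v_{7} = v_{1} + v_{6} + v_{8} + 2·v_{10}  ⇒ sig = [2:1,1,1,2]
  • {4,5}:  v_{4} + v_{5} = v_{9} + 2·v_{10}  ⇒ sig = [2:1,2]
  • {1,5,6,8}:  v_{1} + v_{5} + v_{6} + v_{8} = 0  ⇒ sig = [4:]
  • {1,6,8,9,10}:  v_{1} + v_{6} + v_{8} + v_{9} + v_{10} = v_{2}  ⇒ sig = [5:1]
  • {1,4,6,8,9}:  v_{1} + v_{4} + v_{6} + v_{8} + v_{9} = 2·v_{2}  ⇒ sig = [5:2]

Sorted signature multiset PRS(X):
    |P|=2: 9 collections, coeffs (), (1), (1), (1), (1,1), (1,1), (1,1,1,1), (1,1,1,2), (1,2)
    |P|=4: 1 collection, coeffs ()
    |P|=5: 2 collections, coeffs (1), (2)


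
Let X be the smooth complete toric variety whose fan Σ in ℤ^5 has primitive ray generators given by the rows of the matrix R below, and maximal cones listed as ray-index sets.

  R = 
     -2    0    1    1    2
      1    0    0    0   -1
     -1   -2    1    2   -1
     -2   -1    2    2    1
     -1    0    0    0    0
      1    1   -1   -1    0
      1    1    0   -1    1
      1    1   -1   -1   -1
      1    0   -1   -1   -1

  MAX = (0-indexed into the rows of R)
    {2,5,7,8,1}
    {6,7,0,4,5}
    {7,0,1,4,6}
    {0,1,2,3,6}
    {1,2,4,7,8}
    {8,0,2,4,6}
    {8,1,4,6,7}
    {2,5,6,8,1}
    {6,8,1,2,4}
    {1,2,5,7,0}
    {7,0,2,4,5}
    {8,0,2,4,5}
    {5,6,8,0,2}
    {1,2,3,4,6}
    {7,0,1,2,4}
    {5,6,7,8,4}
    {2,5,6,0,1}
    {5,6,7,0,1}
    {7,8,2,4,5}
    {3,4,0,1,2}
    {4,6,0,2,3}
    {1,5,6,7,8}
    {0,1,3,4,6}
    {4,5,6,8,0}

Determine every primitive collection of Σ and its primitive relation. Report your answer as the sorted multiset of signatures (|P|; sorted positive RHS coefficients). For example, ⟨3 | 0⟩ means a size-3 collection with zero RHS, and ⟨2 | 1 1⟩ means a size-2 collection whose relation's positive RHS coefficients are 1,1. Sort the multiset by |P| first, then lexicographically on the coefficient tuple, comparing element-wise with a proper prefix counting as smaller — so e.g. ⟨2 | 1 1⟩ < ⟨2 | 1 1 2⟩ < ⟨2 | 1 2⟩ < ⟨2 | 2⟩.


Σ has 9 primitive collections:

  P = {3,5}:  v_{3} + v_{5} = v_{0} + v_{1}  ⟹  sig = ⟨2 | 1 1⟩
  P = {3,8}:  v_{3} + v_{8} = v_{2} + v_{4} + v_{6}  ⟹  sig = ⟨2 | 1 1 1⟩
  P = {3,7}:  v_{3} + v_{7} = v_{0} + 2·v_{1} + v_{4}  ⟹  sig = ⟨2 | 1 1 2⟩
  P = {0,1,8}:  v_{0} + v_{1} + v_{8} = 0  ⟹  sig = ⟨3 | 0⟩
  P = {1,4,5}:  v_{1} + v_{4} + v_{5} = v_{7}  ⟹  sig = ⟨3 | 1⟩
  P = {2,6,7}:  v_{2} + v_{6} + v_{7} = v_{1}  ⟹  sig = ⟨3 | 1⟩
  P = {0,7,8}:  v_{0} + v_{7} + v_{8} = v_{4} + v_{5}  ⟹  sig = ⟨3 | 1 1⟩
  P = {2,4,5,6}:  v_{2} + v_{4} + v_{5} + v_{6} = 0  ⟹  sig = ⟨4 | 0⟩
  P = {0,1,2,4,6}:  v_{0} + v_{1} + v_{2} + v_{4} + v_{6} = v_{3}  ⟹  sig = ⟨5 | 1⟩

so the primitive-relation signature multiset is
    ⟨2 | 1 1⟩
    ⟨2 | 1 1 1⟩
    ⟨2 | 1 1 2⟩
    ⟨3 | 0⟩
    ⟨3 | 1⟩
    ⟨3 | 1⟩
    ⟨3 | 1 1⟩
    ⟨4 | 0⟩
    ⟨5 | 1⟩


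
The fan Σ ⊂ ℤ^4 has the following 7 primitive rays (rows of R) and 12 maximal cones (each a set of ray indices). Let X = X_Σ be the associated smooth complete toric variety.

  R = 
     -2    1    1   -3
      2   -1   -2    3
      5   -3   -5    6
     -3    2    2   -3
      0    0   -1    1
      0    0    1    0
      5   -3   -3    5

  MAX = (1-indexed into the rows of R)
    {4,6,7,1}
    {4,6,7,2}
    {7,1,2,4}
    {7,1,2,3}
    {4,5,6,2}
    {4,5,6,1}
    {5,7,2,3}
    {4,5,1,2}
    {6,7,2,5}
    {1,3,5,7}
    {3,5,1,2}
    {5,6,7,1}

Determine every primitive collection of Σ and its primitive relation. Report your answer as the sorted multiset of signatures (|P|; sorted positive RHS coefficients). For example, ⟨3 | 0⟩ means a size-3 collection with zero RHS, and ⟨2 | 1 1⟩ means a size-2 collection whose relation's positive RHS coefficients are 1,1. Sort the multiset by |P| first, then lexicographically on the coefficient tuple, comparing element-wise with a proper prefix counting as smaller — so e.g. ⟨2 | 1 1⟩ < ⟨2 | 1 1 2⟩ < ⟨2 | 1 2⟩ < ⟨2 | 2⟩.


Σ has 5 primitive collections:

  P = {3,6}:  v_{3} + v_{6} = v_{5} + v_{7}  →  sig = ⟨2 | 1 1⟩
  P = {3,4}:  v_{3} + v_{4} = v_{1} + 2·v_{2}  →  sig = ⟨2 | 1 2⟩
  P = {1,2,6}:  v_{1} + v_{2} + v_{6} = 0  →  sig = ⟨3 | 0⟩
  P = {4,5,7}:  v_{4} + v_{5} + v_{7} = v_{2}  →  sig = ⟨3 | 1⟩
  P = {1,2,5,7}:  v_{1} + v_{2} + v_{5} + v_{7} = v_{3}  →  sig = ⟨4 | 1⟩

Sorted signature multiset PRS(X):
{ ⟨2 | 1 1⟩,  ⟨2 | 1 2⟩,  ⟨3 | 0⟩,  ⟨3 | 1⟩,  ⟨4 | 1⟩ }


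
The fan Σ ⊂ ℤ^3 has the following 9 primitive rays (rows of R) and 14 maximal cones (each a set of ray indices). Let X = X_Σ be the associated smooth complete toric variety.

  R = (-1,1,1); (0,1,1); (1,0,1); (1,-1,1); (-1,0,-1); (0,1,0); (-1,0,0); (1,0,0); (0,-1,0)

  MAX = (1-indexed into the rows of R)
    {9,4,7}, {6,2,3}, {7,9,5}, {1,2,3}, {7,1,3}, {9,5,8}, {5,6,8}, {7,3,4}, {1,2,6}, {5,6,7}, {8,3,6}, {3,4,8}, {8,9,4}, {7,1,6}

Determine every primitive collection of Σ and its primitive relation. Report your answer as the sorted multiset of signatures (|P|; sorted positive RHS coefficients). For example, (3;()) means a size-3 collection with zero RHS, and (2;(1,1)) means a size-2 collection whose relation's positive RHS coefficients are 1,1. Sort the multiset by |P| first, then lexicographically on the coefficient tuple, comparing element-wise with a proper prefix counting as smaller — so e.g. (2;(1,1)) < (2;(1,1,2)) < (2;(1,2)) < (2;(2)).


17 minimal non-faces of Δ(Σ) (on 9 rays):

  P = {3,5}:  v_{3} + v_{5} = 0  ⟹  sig = (2;())
  P = {6,9}:  v_{6} + v_{9} = 0  ⟹  sig = (2;())
  P = {7,8}:  v_{7} + v_{8} = 0  ⟹  sig = (2;())
  P = {1,8}:  v_{1} + v_{8} = v_{2}  ⟹  sig = (2;(1))
  P = {2,7}:  v_{2} + v_{7} = v_{1}  ⟹  sig = (2;(1))
  P = {3,9}:  v_{3} + v_{9} = v_{4}  ⟹  sig = (2;(1))
  P = {4,5}:  v_{4} + v_{5} = v_{9}  ⟹  sig = (2;(1))
  P = {4,6}:  v_{4} + v_{6} = v_{3}  ⟹  sig = (2;(1))
  P = {2,5}:  v_{2} + v_{5} = v_{6} + v_{7}  ⟹  sig = (2;(1,1))
  P = {2,8}:  v_{2} + v_{8} = v_{3} + v_{6}  ⟹  sig = (2;(1,1))
  P = {2,9}:  v_{2} + v_{9} = v_{3} + v_{7}  ⟹  sig = (2;(1,1))
  P = {1,5}:  v_{1} + v_{5} = v_{6} + 2·v_{7}  ⟹  sig = (2;(1,2))
  P = {1,9}:  v_{1} + v_{9} = v_{3} + 2·v_{7}  ⟹  sig = (2;(1,2))
  P = {2,4}:  v_{2} + v_{4} = 2·v_{3} + v_{7}  ⟹  sig = (2;(1,2))
  P = {1,4}:  v_{1} + v_{4} = 2·v_{3} + 2·v_{7}  ⟹  sig = (2;(2,2))
  P = {3,6,7}:  v_{3} + v_{6} + v_{7} = v_{2}  ⟹  sig = (3;(1))
  P = {1,3,6}:  v_{1} + v_{3} + v_{6} = 2·v_{2}  ⟹  sig = (3;(2))

Signatures (|P|; sorted positive RHS coefficients), sorted:
    |P|=2: 15 collections, coeffs (), (), (), (1), (1), (1), (1), (1), (1,1), (1,1), (1,1), (1,2), (1,2), (1,2), (2,2)
    |P|=3: 2 collections, coeffs (1), (2)


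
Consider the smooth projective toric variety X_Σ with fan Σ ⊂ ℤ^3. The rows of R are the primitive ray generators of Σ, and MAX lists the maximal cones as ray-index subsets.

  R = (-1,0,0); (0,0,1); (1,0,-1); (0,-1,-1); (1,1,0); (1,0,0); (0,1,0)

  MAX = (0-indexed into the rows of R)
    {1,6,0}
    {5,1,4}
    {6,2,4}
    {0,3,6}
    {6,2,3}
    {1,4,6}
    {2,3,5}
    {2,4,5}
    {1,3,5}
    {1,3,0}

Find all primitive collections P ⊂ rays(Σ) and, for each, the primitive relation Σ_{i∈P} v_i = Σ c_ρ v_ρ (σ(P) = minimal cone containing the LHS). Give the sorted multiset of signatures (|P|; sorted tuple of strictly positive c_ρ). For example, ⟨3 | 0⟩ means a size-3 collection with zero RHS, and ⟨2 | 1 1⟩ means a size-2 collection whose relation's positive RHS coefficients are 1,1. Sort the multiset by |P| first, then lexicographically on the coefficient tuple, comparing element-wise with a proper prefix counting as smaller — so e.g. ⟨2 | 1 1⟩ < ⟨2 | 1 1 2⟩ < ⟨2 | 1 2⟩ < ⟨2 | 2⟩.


7 minimal non-faces of Δ(Σ) (on 7 rays):

  P={0,5}:  v_{0} + v_{5} = 0 — sig = ⟨2 | 0⟩
  P={0,4}:  v_{0} + v_{4} = v_{6} — sig = ⟨2 | 1⟩
  P={1,2}:  v_{1} + v_{2} = v_{5} — sig = ⟨2 | 1⟩
  P={3,4}:  v_{3} + v_{4} = v_{2} — sig = ⟨2 | 1⟩
  P={5,6}:  v_{5} + v_{6} = v_{4} — sig = ⟨2 | 1⟩
  P={0,2}:  v_{0} + v_{2} = v_{3} + v_{6} — sig = ⟨2 | 1 1⟩
  P={1,3,6}:  v_{1} + v_{3} + v_{6} = 0 — sig = ⟨3 | 0⟩

so the primitive-relation signature multiset is
{ ⟨2 | 0⟩,  ⟨2 | 1⟩ ×4,  ⟨2 | 1 1⟩,  ⟨3 | 0⟩ }


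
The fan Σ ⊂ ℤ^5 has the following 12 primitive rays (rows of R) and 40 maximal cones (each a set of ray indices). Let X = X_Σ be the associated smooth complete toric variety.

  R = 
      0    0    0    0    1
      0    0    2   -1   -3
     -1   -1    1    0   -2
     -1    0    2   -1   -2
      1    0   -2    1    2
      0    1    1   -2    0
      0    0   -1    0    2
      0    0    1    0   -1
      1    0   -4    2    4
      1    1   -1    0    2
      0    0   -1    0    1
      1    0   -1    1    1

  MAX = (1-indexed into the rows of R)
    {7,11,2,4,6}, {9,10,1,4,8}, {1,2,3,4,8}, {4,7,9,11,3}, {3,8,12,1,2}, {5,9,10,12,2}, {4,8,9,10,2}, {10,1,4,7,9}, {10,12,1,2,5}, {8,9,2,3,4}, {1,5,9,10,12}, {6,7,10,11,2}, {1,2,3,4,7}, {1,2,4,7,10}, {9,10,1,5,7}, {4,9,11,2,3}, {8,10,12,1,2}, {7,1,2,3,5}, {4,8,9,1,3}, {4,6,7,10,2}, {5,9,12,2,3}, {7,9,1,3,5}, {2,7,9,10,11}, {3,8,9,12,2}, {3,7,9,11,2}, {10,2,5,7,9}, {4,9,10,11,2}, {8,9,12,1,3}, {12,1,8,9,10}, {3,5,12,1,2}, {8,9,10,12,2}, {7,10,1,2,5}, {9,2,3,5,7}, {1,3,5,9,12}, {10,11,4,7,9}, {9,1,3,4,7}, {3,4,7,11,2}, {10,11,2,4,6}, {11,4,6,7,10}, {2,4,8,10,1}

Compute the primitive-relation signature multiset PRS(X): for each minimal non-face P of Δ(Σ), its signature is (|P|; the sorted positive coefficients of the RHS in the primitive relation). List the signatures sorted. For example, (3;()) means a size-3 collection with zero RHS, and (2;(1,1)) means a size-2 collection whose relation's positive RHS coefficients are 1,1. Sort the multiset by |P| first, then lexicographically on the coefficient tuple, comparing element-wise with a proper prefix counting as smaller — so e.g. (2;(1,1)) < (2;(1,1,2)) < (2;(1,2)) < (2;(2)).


The 19 primitive collections of Σ (r=12, n=5):

  P = {3,10}:  v_{3} + v_{10} = 0  ⟹  sig = (2;())
  P = {4,5}:  v_{4} + v_{5} = 0  ⟹  sig = (2;())
  P = {8,11}:  v_{8} + v_{11} = 0  ⟹  sig = (2;())
  P = {1,11}:  v_{1} + v_{11} = v_{7}  ⟹  sig = (2;(1))
  P = {4,12}:  v_{4} + v_{12} = v_{8}  ⟹  sig = (2;(1))
  P = {5,8}:  v_{5} + v_{8} = v_{12}  ⟹  sig = (2;(1))
  P = {7,8}:  v_{7} + v_{8} = v_{1}  ⟹  sig = (2;(1))
  P = {11,12}:  v_{11} + v_{12} = v_{5}  ⟹  sig = (2;(1))
  P = {7,12}:  v_{7} + v_{12} = v_{1} + v_{5}  ⟹  sig = (2;(1,1))
  P = {5,11}:  v_{5} + v_{11} = v_{2} + v_{7} + v_{9}  ⟹  sig = (2;(1,1,1))
  P = {6,12}:  v_{6} + v_{12} = v_{2} + v_{7} + v_{10}  ⟹  sig = (2;(1,1,1))
  P = {3,6}:  v_{3} + v_{6} = v_{2} + v_{4} + v_{7} + v_{11}  ⟹  sig = (2;(1,1,1,1))
  P = {5,6}:  v_{5} + v_{6} = v_{2} + v_{7} + v_{10} + v_{11}  ⟹  sig = (2;(1,1,1,1))
  P = {6,8}:  v_{6} + v_{8} = v_{2} + v_{4} + v_{7} + v_{10}  ⟹  sig = (2;(1,1,1,1))
  P = {1,6}:  v_{1} + v_{6} = v_{2} + v_{4} + 2·v_{7} + v_{10}  ⟹  sig = (2;(1,1,1,2))
  P = {6,9}:  v_{6} + v_{9} = v_{10} + 2·v_{11}  ⟹  sig = (2;(1,2))
  P = {1,2,9}:  v_{1} + v_{2} + v_{9} = v_{5}  ⟹  sig = (3;(1))
  P = {2,4,7,9}:  v_{2} + v_{4} + v_{7} + v_{9} = v_{11}  ⟹  sig = (4;(1))
  P = {2,4,7,10,11}:  v_{2} + v_{4} + v_{7} + v_{10} + v_{11} = v_{6}  ⟹  sig = (5;(1))

so the primitive-relation signature multiset is
    (2;())
    (2;())
    (2;())
    (2;(1))
    (2;(1))
    (2;(1))
    (2;(1))
    (2;(1))
    (2;(1,1))
    (2;(1,1,1))
    (2;(1,1,1))
    (2;(1,1,1,1))
    (2;(1,1,1,1))
    (2;(1,1,1,1))
    (2;(1,1,1,2))
    (2;(1,2))
    (3;(1))
    (4;(1))
    (5;(1))


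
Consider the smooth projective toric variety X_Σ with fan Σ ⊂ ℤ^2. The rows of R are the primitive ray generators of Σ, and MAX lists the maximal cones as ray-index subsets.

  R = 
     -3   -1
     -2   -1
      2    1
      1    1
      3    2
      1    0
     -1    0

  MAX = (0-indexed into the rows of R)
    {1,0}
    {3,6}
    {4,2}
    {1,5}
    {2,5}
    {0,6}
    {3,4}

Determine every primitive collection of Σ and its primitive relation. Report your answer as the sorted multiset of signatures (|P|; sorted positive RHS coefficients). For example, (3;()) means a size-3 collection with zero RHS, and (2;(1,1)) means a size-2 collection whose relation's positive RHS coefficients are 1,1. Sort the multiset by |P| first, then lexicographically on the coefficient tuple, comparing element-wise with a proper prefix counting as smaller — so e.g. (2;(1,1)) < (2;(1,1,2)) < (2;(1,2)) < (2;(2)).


Minimal non-faces — 14 found among 7 rays, 7 max cones:

  P = {1,2}:  v_{1} + v_{2} = 0 — sig = (2;())
  P = {5,6}:  v_{5} + v_{6} = 0 — sig = (2;())
  P = {0,2}:  v_{0} + v_{2} = v_{6} — sig = (2;(1))
  P = {0,5}:  v_{0} + v_{5} = v_{1} — sig = (2;(1))
  P = {1,3}:  v_{1} + v_{3} = v_{6} — sig = (2;(1))
  P = {1,4}:  v_{1} + v_{4} = v_{3} — sig = (2;(1))
  P = {1,6}:  v_{1} + v_{6} = v_{0} — sig = (2;(1))
  P = {2,3}:  v_{2} + v_{3} = v_{4} — sig = (2;(1))
  P = {2,6}:  v_{2} + v_{6} = v_{3} — sig = (2;(1))
  P = {3,5}:  v_{3} + v_{5} = v_{2} — sig = (2;(1))
  P = {0,4}:  v_{0} + v_{4} = v_{3} + v_{6} — sig = (2;(1,1))
  P = {0,3}:  v_{0} + v_{3} = 2·v_{6} — sig = (2;(2))
  P = {4,5}:  v_{4} + v_{5} = 2·v_{2} — sig = (2;(2))
  P = {4,6}:  v_{4} + v_{6} = 2·v_{3} — sig = (2;(2))

Sorted signature multiset PRS(X):
[(2;()), (2;()), (2;(1)), (2;(1)), (2;(1)), (2;(1)), (2;(1)), (2;(1)), (2;(1)), (2;(1)), (2;(1,1)), (2;(2)), (2;(2)), (2;(2))]


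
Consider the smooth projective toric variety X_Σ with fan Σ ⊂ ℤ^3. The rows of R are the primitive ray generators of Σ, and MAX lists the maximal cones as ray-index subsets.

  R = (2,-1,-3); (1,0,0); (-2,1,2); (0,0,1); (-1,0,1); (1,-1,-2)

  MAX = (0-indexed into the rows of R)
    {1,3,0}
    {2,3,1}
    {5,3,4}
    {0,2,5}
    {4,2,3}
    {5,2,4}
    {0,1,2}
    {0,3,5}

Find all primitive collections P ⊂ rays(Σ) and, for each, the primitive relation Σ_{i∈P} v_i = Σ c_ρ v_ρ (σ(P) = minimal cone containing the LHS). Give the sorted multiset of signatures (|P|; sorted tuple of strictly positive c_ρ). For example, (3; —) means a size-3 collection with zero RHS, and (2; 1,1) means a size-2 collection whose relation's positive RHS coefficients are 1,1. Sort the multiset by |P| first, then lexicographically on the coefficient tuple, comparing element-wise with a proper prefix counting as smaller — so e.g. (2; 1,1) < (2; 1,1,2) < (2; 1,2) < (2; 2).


Δ(Σ) — 6 vertices, 5 min non-faces:

  P={0,4}:  v_{0} + v_{4} = v_{5}  so sig = (2; 1)
  P={1,4}:  v_{1} + v_{4} = v_{3}  so sig = (2; 1)
  P={1,5}:  v_{1} + v_{5} = v_{0} + v_{3}  so sig = (2; 1,1)
  P={0,2,3}:  v_{0} + v_{2} + v_{3} = 0  so sig = (3; —)
  P={2,3,5}:  v_{2} + v_{3} + v_{5} = v_{4}  so sig = (3; 1)

so the primitive-relation signature multiset is
    (2; 1)
    (2; 1)
    (2; 1,1)
    (3; —)
    (3; 1)


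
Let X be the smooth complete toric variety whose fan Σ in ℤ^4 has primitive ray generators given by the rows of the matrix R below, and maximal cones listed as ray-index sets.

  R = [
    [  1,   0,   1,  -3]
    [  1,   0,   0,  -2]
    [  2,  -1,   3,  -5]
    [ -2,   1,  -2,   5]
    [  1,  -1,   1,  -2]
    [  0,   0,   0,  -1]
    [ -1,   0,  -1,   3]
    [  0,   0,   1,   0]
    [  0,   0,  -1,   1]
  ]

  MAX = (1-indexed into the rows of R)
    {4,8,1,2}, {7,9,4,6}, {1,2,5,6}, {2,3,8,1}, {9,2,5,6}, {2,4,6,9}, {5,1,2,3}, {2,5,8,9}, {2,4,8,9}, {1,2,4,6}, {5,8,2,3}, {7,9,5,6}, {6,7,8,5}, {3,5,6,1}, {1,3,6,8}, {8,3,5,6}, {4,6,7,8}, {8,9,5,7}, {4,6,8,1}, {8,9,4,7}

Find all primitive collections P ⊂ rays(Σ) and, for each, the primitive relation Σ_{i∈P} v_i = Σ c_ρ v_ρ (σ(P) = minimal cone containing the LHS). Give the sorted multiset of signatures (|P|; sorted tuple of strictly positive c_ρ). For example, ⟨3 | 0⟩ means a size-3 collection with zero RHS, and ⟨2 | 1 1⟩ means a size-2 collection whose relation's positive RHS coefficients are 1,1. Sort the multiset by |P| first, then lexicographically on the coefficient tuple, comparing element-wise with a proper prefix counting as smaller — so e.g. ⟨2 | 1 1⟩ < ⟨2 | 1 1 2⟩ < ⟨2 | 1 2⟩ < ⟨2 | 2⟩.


Σ has 11 primitive collections:

  • {1,7}:  v_{1} + v_{7} = 0 — sig = ⟨2 | 0⟩
  • {1,9}:  v_{1} + v_{9} = v_{2} — sig = ⟨2 | 1⟩
  • {2,7}:  v_{2} + v_{7} = v_{9} — sig = ⟨2 | 1⟩
  • {3,4}:  v_{3} + v_{4} = v_{8} — sig = ⟨2 | 1⟩
  • {4,5}:  v_{4} + v_{5} = v_{7} — sig = ⟨2 | 1⟩
  • {3,7}:  v_{3} + v_{7} = v_{5} + v_{8} — sig = ⟨2 | 1 1⟩
  • {3,9}:  v_{3} + v_{9} = v_{2} + v_{5} + v_{8} — sig = ⟨2 | 1 1 1⟩
  • {6,8,9}:  v_{6} + v_{8} + v_{9} = 0 — sig = ⟨3 | 0⟩
  • {1,5,8}:  v_{1} + v_{5} + v_{8} = v_{3} — sig = ⟨3 | 1⟩
  • {2,6,8}:  v_{2} + v_{6} + v_{8} = v_{1} — sig = ⟨3 | 1⟩
  • {2,3,6}:  v_{2} + v_{3} + v_{6} = 2·v_{1} + v_{5} — sig = ⟨3 | 1 2⟩

Hence PRS(X_Σ) =
    |P|=2: 7 collections, coeffs (), (1), (1), (1), (1), (1,1), (1,1,1)
    |P|=3: 4 collections, coeffs (), (1), (1), (1,2)


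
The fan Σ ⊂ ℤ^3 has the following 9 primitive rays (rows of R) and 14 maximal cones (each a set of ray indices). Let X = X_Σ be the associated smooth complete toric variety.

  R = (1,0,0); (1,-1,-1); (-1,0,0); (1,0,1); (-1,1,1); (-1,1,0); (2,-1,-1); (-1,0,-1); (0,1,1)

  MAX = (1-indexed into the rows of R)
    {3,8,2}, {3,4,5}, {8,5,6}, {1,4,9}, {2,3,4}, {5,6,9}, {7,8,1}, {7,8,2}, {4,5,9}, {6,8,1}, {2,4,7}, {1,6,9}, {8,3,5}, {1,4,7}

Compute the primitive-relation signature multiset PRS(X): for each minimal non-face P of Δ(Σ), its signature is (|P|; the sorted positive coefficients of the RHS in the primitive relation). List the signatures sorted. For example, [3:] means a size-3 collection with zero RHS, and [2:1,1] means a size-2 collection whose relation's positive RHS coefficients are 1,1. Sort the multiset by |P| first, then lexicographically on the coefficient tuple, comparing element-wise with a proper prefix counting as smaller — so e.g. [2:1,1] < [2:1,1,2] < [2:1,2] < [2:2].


Minimal non-faces — 15 found among 9 rays, 14 max cones:

  {1,3}:  v_{1} + v_{3} = 0 ; sig = [2:]
  {2,5}:  v_{2} + v_{5} = 0 ; sig = [2:]
  {4,8}:  v_{4} + v_{8} = 0 ; sig = [2:]
  {1,2}:  v_{1} + v_{2} = v_{7} ; sig = [2:1]
  {1,5}:  v_{1} + v_{5} = v_{9} ; sig = [2:1]
  {2,9}:  v_{2} + v_{9} = v_{1} ; sig = [2:1]
  {3,7}:  v_{3} + v_{7} = v_{2} ; sig = [2:1]
  {3,9}:  v_{3} + v_{9} = v_{5} ; sig = [2:1]
  {4,6}:  v_{4} + v_{6} = v_{9} ; sig = [2:1]
  {5,7}:  v_{5} + v_{7} = v_{1} ; sig = [2:1]
  {8,9}:  v_{8} + v_{9} = v_{6} ; sig = [2:1]
  {2,6}:  v_{2} + v_{6} = v_{1} + v_{8} ; sig = [2:1,1]
  {3,6}:  v_{3} + v_{6} = v_{5} + v_{8} ; sig = [2:1,1]
  {6,7}:  v_{6} + v_{7} = 2·v_{1} + v_{8} ; sig = [2:1,2]
  {7,9}:  v_{7} + v_{9} = 2·v_{1} ; sig = [2:2]

Signatures (|P|; sorted positive RHS coefficients), sorted:
    [2:]
    [2:]
    [2:]
    [2:1]
    [2:1]
    [2:1]
    [2:1]
    [2:1]
    [2:1]
    [2:1]
    [2:1]
    [2:1,1]
    [2:1,1]
    [2:1,2]
    [2:2]


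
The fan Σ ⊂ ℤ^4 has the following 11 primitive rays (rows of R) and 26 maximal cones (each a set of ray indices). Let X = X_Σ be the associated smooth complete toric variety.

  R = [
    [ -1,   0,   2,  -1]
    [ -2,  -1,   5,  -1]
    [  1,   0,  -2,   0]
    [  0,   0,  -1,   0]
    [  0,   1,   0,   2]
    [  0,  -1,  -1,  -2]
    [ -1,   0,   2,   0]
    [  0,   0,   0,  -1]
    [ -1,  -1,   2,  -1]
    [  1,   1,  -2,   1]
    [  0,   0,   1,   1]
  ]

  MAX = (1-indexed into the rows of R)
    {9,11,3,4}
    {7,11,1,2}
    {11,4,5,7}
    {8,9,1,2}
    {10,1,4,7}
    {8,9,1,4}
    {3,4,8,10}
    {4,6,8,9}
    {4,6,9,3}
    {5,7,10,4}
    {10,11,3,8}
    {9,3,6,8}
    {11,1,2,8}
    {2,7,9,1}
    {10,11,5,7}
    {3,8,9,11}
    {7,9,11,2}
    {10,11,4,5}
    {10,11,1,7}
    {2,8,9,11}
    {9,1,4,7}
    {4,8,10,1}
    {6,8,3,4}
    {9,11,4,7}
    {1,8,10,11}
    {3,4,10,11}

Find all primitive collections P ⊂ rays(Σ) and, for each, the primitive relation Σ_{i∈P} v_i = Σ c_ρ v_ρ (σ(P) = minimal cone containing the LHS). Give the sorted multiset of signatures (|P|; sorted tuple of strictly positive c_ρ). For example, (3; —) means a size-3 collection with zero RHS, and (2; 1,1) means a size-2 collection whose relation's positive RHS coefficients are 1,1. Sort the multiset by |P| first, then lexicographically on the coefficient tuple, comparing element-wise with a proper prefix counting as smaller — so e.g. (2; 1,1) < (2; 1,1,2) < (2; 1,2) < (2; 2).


Minimal non-faces — 23 found among 11 rays, 26 max cones:

  {3,7}:  v_{3} + v_{7} = 0  ⇒ sig = (2; —)
  {9,10}:  v_{9} + v_{10} = 0  ⇒ sig = (2; —)
  {1,3}:  v_{1} + v_{3} = v_{8}  ⇒ sig = (2; 1)
  {5,6}:  v_{5} + v_{6} = v_{4}  ⇒ sig = (2; 1)
  {7,8}:  v_{7} + v_{8} = v_{1}  ⇒ sig = (2; 1)
  {2,4}:  v_{2} + v_{4} = v_{7} + v_{9}  ⇒ sig = (2; 1,1)
  {2,10}:  v_{2} + v_{10} = v_{1} + v_{11}  ⇒ sig = (2; 1,1)
  {5,8}:  v_{5} + v_{8} = v_{7} + v_{10}  ⇒ sig = (2; 1,1)
  {6,11}:  v_{6} + v_{11} = v_{3} + v_{9}  ⇒ sig = (2; 1,1)
  {2,3}:  v_{2} + v_{3} = v_{8} + v_{9} + v_{11}  ⇒ sig = (2; 1,1,1)
  {3,5}:  v_{3} + v_{5} = v_{4} + v_{10} + v_{11}  ⇒ sig = (2; 1,1,1)
  {5,9}:  v_{5} + v_{9} = v_{4} + v_{7} + v_{11}  ⇒ sig = (2; 1,1,1)
  {6,7}:  v_{6} + v_{7} = v_{4} + v_{8} + v_{9}  ⇒ sig = (2; 1,1,1)
  {6,10}:  v_{6} + v_{10} = v_{3} + v_{4} + v_{8}  ⇒ sig = (2; 1,1,1)
  {1,6}:  v_{1} + v_{6} = v_{4} + 2·v_{8} + v_{9}  ⇒ sig = (2; 1,1,2)
  {1,5}:  v_{1} + v_{5} = 2·v_{7} + v_{10}  ⇒ sig = (2; 1,2)
  {2,5}:  v_{2} + v_{5} = 2·v_{7} + v_{11}  ⇒ sig = (2; 1,2)
  {2,6}:  v_{2} + v_{6} = v_{8} + 2·v_{9}  ⇒ sig = (2; 1,2)
  {4,8,11}:  v_{4} + v_{8} + v_{11} = 0  ⇒ sig = (3; —)
  {1,4,11}:  v_{1} + v_{4} + v_{11} = v_{7}  ⇒ sig = (3; 1)
  {1,9,11}:  v_{1} + v_{9} + v_{11} = v_{2}  ⇒ sig = (3; 1)
  {3,4,8,9}:  v_{3} + v_{4} + v_{8} + v_{9} = v_{6}  ⇒ sig = (4; 1)
  {4,7,10,11}:  v_{4} + v_{7} + v_{10} + v_{11} = v_{5}  ⇒ sig = (4; 1)

Signatures (|P|; sorted positive RHS coefficients), sorted:
[(2; —), (2; —), (2; 1), (2; 1), (2; 1), (2; 1,1), (2; 1,1), (2; 1,1), (2; 1,1), (2; 1,1,1), (2; 1,1,1), (2; 1,1,1), (2; 1,1,1), (2; 1,1,1), (2; 1,1,2), (2; 1,2), (2; 1,2), (2; 1,2), (3; —), (3; 1), (3; 1), (4; 1), (4; 1)]


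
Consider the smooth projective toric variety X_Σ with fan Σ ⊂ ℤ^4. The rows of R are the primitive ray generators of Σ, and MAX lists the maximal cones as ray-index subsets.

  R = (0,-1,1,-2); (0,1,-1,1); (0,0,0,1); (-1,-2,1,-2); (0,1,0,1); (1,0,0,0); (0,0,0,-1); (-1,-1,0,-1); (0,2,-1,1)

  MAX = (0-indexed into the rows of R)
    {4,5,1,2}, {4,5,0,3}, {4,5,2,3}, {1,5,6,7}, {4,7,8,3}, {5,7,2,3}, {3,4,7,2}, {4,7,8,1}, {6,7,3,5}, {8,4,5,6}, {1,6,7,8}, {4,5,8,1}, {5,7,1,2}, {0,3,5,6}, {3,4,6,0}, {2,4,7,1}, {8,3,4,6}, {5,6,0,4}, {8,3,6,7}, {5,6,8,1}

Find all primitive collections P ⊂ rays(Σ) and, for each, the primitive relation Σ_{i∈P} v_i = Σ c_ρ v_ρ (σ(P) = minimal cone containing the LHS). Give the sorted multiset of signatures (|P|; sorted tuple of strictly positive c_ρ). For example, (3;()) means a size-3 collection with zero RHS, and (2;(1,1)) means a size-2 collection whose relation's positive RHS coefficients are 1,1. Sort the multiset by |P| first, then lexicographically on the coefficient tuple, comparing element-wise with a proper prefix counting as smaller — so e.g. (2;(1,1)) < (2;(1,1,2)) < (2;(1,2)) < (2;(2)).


|primitive collections| = 13. Relations:

  {2,6}:  v_{2} + v_{6} = 0  ⟹  sig = (2;())
  {0,1}:  v_{0} + v_{1} = v_{6}  ⟹  sig = (2;(1))
  {1,3}:  v_{1} + v_{3} = v_{7}  ⟹  sig = (2;(1))
  {0,7}:  v_{0} + v_{7} = v_{3} + v_{6}  ⟹  sig = (2;(1,1))
  {2,8}:  v_{2} + v_{8} = v_{1} + v_{4}  ⟹  sig = (2;(1,1))
  {0,2}:  v_{0} + v_{2} = v_{3} + v_{4} + v_{5}  ⟹  sig = (2;(1,1,1))
  {0,8}:  v_{0} + v_{8} = v_{4} + 2·v_{6}  ⟹  sig = (2;(1,2))
  {4,5,7}:  v_{4} + v_{5} + v_{7} = 0  ⟹  sig = (3;())
  {1,4,6}:  v_{1} + v_{4} + v_{6} = v_{8}  ⟹  sig = (3;(1))
  {3,5,8}:  v_{3} + v_{5} + v_{8} = v_{6}  ⟹  sig = (3;(1))
  {4,6,7}:  v_{4} + v_{6} + v_{7} = v_{3} + v_{8}  ⟹  sig = (3;(1,1))
  {5,7,8}:  v_{5} + v_{7} + v_{8} = v_{1} + v_{6}  ⟹  sig = (3;(1,1))
  {3,4,5,6}:  v_{3} + v_{4} + v_{5} + v_{6} = v_{0}  ⟹  sig = (4;(1))

Hence PRS(X_Σ) =
    |P|=2: 7 collections, coeffs (), (1), (1), (1,1), (1,1), (1,1,1), (1,2)
    |P|=3: 5 collections, coeffs (), (1), (1), (1,1), (1,1)
    |P|=4: 1 collection, coeffs (1)


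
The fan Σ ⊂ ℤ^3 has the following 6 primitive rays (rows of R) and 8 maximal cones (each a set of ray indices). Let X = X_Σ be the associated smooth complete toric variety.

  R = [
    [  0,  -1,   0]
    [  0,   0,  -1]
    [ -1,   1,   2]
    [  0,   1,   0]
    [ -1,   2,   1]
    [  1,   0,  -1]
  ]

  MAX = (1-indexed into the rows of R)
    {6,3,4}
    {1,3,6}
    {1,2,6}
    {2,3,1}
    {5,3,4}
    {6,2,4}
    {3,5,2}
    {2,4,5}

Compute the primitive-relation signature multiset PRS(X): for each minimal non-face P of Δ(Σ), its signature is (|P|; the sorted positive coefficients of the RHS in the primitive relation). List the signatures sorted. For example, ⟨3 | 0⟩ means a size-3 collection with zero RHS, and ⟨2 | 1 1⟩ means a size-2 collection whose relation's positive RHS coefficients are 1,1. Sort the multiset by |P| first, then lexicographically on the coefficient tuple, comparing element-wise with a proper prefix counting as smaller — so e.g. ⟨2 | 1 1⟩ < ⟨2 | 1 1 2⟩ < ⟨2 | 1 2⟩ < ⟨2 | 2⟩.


|primitive collections| = 5. Relations:

  {1,4}:  v_{1} + v_{4} = 0  ⇒ sig = ⟨2 | 0⟩
  {1,5}:  v_{1} + v_{5} = v_{2} + v_{3}  ⇒ sig = ⟨2 | 1 1⟩
  {5,6}:  v_{5} + v_{6} = 2·v_{4}  ⇒ sig = ⟨2 | 2⟩
  {2,3,4}:  v_{2} + v_{3} + v_{4} = v_{5}  ⇒ sig = ⟨3 | 1⟩
  {2,3,6}:  v_{2} + v_{3} + v_{6} = v_{4}  ⇒ sig = ⟨3 | 1⟩

Signatures (|P|; sorted positive RHS coefficients), sorted:
{ ⟨2 | 0⟩,  ⟨2 | 1 1⟩,  ⟨2 | 2⟩,  ⟨3 | 1⟩ ×2 }


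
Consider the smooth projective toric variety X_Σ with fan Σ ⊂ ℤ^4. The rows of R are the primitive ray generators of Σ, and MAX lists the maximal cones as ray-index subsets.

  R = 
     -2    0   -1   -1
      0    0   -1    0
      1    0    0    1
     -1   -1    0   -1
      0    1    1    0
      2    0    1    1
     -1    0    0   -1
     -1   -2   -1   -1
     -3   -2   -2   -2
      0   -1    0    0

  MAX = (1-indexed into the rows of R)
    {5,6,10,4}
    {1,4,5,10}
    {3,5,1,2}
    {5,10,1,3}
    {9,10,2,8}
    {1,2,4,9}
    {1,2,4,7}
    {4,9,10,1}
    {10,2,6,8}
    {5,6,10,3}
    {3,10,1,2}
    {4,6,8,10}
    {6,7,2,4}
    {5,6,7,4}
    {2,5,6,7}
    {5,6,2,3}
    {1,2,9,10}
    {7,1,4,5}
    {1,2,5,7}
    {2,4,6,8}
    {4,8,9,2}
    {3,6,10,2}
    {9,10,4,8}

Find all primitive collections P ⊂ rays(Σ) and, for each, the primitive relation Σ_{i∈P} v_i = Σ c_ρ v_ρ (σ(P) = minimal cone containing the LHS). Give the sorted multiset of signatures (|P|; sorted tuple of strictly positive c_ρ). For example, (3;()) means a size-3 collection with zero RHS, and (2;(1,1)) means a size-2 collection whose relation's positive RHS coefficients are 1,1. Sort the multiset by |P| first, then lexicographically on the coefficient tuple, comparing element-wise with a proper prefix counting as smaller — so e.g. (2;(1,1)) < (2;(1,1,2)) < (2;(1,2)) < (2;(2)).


Primitive collections (15):

  {1,6}:  v_{1} + v_{6} = 0  so sig = (2;())
  {3,7}:  v_{3} + v_{7} = 0  so sig = (2;())
  {1,8}:  v_{1} + v_{8} = v_{9}  so sig = (2;(1))
  {3,4}:  v_{3} + v_{4} = v_{10}  so sig = (2;(1))
  {5,8}:  v_{5} + v_{8} = v_{4}  so sig = (2;(1))
  {6,9}:  v_{6} + v_{9} = v_{8}  so sig = (2;(1))
  {7,10}:  v_{7} + v_{10} = v_{4}  so sig = (2;(1))
  {5,9}:  v_{5} + v_{9} = v_{1} + v_{4}  so sig = (2;(1,1))
  {3,9}:  v_{3} + v_{9} = v_{1} + v_{2} + 2·v_{10}  so sig = (2;(1,1,2))
  {7,9}:  v_{7} + v_{9} = v_{1} + v_{2} + 2·v_{4}  so sig = (2;(1,1,2))
  {3,8}:  v_{3} + v_{8} = v_{2} + 2·v_{10}  so sig = (2;(1,2))
  {7,8}:  v_{7} + v_{8} = v_{2} + 2·v_{4}  so sig = (2;(1,2))
  {2,5,10}:  v_{2} + v_{5} + v_{10} = 0  so sig = (3;())
  {2,4,5}:  v_{2} + v_{4} + v_{5} = v_{7}  so sig = (3;(1))
  {2,4,10}:  v_{2} + v_{4} + v_{10} = v_{8}  so sig = (3;(1))

Hence PRS(X_Σ) =
    |P|=2: 12 collections, coeffs (), (), (1), (1), (1), (1), (1), (1,1), (1,1,2), (1,1,2), (1,2), (1,2)
    |P|=3: 3 collections, coeffs (), (1), (1)


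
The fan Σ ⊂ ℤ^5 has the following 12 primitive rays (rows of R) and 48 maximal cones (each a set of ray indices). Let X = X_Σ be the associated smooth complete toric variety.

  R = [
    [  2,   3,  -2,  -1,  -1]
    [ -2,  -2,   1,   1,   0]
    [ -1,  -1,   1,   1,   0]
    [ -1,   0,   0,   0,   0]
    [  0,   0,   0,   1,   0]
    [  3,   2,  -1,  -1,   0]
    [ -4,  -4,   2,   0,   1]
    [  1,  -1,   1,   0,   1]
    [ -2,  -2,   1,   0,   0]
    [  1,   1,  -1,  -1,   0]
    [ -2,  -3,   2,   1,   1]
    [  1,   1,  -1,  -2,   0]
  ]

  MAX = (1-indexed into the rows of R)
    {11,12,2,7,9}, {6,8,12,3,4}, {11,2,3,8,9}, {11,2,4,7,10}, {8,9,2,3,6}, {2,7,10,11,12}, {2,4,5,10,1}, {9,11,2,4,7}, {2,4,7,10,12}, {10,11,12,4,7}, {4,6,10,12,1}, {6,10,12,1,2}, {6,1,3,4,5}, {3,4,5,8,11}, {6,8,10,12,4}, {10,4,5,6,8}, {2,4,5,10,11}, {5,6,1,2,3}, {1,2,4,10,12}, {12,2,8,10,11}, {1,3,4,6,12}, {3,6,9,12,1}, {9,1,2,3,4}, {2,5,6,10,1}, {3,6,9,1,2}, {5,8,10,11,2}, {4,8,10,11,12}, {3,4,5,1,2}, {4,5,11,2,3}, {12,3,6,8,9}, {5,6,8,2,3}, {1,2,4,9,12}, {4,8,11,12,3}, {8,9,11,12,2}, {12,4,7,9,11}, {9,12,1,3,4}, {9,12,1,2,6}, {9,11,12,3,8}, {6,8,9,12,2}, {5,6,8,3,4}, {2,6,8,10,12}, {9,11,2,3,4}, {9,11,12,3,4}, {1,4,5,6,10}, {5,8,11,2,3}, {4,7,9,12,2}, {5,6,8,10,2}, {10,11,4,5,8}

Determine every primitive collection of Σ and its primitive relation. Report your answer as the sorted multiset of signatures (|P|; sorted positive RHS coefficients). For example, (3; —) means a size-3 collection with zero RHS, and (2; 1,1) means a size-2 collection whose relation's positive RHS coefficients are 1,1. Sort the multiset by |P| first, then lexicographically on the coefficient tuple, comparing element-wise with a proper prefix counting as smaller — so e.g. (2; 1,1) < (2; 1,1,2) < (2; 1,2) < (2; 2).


Δ(Σ) — 12 vertices, 18 min non-faces:

  P={1,11}:  v_{1} + v_{11} = 0  →  sig = (2; —)
  P={3,10}:  v_{3} + v_{10} = 0  →  sig = (2; —)
  P={1,8}:  v_{1} + v_{8} = v_{6}  →  sig = (2; 1)
  P={5,9}:  v_{5} + v_{9} = v_{2}  →  sig = (2; 1)
  P={5,12}:  v_{5} + v_{12} = v_{10}  →  sig = (2; 1)
  P={6,11}:  v_{6} + v_{11} = v_{8}  →  sig = (2; 1)
  P={6,7}:  v_{6} + v_{7} = v_{11} + v_{12}  →  sig = (2; 1,1)
  P={9,10}:  v_{9} + v_{10} = v_{2} + v_{12}  →  sig = (2; 1,1)
  P={1,7}:  v_{1} + v_{7} = v_{2} + v_{4} + v_{12}  →  sig = (2; 1,1,1)
  P={3,7}:  v_{3} + v_{7} = v_{4} + v_{9} + v_{11}  →  sig = (2; 1,1,1)
  P={5,7}:  v_{5} + v_{7} = v_{2} + v_{4} + v_{10} + v_{11}  →  sig = (2; 1,1,1,1)
  P={7,8}:  v_{7} + v_{8} = 2·v_{11} + v_{12}  →  sig = (2; 1,2)
  P={2,4,6}:  v_{2} + v_{4} + v_{6} = 0  →  sig = (3; —)
  P={2,3,12}:  v_{2} + v_{3} + v_{12} = v_{9}  →  sig = (3; 1)
  P={2,4,8}:  v_{2} + v_{4} + v_{8} = v_{11}  →  sig = (3; 1)
  P={4,6,9}:  v_{4} + v_{6} + v_{9} = v_{3} + v_{12}  →  sig = (3; 1,1)
  P={4,8,9}:  v_{4} + v_{8} + v_{9} = v_{3} + v_{11} + v_{12}  →  sig = (3; 1,1,1)
  P={2,4,11,12}:  v_{2} + v_{4} + v_{11} + v_{12} = v_{7}  →  sig = (4; 1)

so the primitive-relation signature multiset is
{ (2; —) ×2,  (2; 1) ×4,  (2; 1,1) ×2,  (2; 1,1,1) ×2,  (2; 1,1,1,1),  (2; 1,2),  (3; —),  (3; 1) ×2,  (3; 1,1),  (3; 1,1,1),  (4; 1) }
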